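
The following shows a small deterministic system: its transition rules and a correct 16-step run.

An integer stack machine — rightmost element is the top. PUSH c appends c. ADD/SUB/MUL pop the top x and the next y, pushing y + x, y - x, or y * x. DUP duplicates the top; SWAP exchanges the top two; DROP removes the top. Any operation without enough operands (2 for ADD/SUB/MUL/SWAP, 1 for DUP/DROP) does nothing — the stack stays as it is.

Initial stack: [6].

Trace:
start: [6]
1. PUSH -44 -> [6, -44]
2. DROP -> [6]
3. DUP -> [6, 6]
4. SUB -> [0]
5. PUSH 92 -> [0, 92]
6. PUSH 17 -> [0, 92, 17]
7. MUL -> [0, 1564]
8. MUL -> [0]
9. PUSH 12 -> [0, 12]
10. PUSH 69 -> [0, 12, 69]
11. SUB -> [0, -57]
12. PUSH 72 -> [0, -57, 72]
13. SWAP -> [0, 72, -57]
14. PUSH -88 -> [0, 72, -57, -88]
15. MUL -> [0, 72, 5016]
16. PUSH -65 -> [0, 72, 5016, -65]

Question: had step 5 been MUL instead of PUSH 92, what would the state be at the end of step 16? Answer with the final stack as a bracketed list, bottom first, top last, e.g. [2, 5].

(re-executing from step 5 with the substitution; state before step 5: [0])
5. MUL -> [0]
6. PUSH 17 -> [0, 17]
7. MUL -> [0]
8. MUL -> [0]
9. PUSH 12 -> [0, 12]
10. PUSH 69 -> [0, 12, 69]
11. SUB -> [0, -57]
12. PUSH 72 -> [0, -57, 72]
13. SWAP -> [0, 72, -57]
14. PUSH -88 -> [0, 72, -57, -88]
15. MUL -> [0, 72, 5016]
16. PUSH -65 -> [0, 72, 5016, -65]

[0, 72, 5016, -65]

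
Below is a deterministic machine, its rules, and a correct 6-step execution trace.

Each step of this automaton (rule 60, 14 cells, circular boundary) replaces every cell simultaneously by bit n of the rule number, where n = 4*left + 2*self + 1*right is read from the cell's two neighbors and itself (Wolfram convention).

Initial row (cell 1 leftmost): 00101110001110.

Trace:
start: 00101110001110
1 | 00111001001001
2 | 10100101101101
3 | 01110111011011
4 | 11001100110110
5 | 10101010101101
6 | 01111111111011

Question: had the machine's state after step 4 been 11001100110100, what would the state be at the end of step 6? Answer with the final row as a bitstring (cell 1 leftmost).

state after step 4 := 11001100110100
5 | 10101010101110
6 | 11111111111001

11111111111001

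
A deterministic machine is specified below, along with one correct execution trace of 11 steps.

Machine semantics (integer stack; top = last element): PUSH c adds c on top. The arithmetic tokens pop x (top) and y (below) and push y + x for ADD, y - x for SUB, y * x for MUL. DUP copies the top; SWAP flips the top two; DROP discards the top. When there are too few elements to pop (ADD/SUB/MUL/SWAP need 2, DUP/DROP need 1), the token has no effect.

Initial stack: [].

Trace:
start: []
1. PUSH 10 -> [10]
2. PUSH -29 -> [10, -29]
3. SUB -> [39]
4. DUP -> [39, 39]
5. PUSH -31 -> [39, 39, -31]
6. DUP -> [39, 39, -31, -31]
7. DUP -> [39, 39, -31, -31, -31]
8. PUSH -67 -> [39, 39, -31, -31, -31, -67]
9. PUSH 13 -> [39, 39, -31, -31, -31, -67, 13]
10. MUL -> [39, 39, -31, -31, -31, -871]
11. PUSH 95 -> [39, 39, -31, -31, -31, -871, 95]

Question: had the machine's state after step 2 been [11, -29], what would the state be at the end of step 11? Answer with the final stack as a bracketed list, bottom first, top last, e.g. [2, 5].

[40, 40, -31, -31, -31, -871, 95]

state after step 2 := [11, -29]
3. SUB -> [40]
4. DUP -> [40, 40]
5. PUSH -31 -> [40, 40, -31]
6. DUP -> [40, 40, -31, -31]
7. DUP -> [40, 40, -31, -31, -31]
8. PUSH -67 -> [40, 40, -31, -31, -31, -67]
9. PUSH 13 -> [40, 40, -31, -31, -31, -67, 13]
10. MUL -> [40, 40, -31, -31, -31, -871]
11. PUSH 95 -> [40, 40, -31, -31, -31, -871, 95]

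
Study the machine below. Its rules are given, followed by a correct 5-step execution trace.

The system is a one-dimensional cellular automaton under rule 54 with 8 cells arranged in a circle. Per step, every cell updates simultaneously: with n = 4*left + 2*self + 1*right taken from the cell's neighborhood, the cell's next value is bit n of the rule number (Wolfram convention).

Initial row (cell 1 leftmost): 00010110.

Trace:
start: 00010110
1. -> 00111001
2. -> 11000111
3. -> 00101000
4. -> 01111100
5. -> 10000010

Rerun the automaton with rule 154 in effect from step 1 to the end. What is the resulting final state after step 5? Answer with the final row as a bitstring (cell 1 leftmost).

01010010

(re-executing steps 1..5 under rule 154; state before step 1: 00010110)
1. -> 00100101
2. -> 11011000
3. -> 10010101
4. -> 01100001
5. -> 01010010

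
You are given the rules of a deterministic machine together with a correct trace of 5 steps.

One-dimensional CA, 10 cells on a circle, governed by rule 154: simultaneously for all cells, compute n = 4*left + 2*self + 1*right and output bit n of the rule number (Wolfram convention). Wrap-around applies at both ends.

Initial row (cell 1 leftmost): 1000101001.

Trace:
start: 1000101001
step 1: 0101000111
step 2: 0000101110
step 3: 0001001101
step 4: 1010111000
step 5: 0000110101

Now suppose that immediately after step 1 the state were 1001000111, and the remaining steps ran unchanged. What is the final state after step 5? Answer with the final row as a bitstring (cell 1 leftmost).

0001111001

state after step 1 := 1001000111
step 2: 0110101111
step 3: 0100001110
step 4: 1010011101
step 5: 0001111001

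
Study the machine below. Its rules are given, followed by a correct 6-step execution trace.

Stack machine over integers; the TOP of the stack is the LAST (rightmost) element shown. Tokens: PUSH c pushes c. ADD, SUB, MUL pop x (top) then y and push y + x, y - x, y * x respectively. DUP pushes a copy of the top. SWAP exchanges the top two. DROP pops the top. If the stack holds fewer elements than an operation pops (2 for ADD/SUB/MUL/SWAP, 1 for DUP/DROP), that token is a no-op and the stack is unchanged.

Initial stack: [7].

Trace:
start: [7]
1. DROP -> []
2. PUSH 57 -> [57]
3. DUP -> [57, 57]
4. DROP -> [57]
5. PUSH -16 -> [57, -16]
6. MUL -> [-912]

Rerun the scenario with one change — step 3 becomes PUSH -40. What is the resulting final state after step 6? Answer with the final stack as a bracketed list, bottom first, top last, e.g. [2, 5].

(re-executing from step 3 with the substitution; state before step 3: [57])
3. PUSH -40 -> [57, -40]
4. DROP -> [57]
5. PUSH -16 -> [57, -16]
6. MUL -> [-912]

[-912]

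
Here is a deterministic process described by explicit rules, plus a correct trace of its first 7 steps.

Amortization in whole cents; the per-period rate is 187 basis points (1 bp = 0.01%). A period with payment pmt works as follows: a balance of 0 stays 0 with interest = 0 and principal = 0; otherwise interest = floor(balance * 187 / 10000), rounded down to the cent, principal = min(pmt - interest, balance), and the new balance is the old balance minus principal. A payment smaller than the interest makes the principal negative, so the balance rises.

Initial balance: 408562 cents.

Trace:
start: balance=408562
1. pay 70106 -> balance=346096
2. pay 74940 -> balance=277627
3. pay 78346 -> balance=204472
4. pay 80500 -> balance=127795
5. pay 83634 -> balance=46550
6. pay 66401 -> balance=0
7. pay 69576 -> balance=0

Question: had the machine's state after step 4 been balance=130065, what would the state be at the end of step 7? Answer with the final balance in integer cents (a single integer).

state after step 4 := balance=130065
5. pay 83634 -> balance=48863
6. pay 66401 -> balance=0
7. pay 69576 -> balance=0

0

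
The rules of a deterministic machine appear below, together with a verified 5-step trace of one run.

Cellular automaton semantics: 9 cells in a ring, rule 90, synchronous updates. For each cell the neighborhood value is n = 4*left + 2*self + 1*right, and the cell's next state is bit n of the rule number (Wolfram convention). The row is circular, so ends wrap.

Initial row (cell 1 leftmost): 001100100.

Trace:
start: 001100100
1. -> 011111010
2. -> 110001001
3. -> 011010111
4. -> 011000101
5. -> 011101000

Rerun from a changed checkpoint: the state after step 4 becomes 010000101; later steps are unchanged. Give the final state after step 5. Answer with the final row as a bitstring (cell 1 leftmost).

001001000

state after step 4 := 010000101
5. -> 001001000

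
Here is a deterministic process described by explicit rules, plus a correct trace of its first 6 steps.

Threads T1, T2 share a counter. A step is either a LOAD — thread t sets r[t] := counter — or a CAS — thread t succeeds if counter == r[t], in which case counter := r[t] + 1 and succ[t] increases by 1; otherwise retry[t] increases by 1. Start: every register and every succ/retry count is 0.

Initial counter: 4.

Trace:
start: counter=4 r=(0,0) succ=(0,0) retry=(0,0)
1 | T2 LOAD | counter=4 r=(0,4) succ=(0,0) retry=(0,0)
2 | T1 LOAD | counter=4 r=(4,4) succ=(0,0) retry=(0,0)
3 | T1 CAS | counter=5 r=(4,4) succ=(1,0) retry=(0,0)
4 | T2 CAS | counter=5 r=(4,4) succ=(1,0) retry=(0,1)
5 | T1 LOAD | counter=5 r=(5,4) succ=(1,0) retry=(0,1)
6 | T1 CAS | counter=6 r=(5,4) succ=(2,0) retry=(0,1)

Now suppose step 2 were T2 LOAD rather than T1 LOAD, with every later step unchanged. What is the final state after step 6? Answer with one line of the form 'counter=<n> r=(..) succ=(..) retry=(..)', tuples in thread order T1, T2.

(re-executing from step 2 with the substitution; state before step 2: counter=4 r=(0,4) succ=(0,0) retry=(0,0))
2 | T2 LOAD | counter=4 r=(0,4) succ=(0,0) retry=(0,0)
3 | T1 CAS | counter=4 r=(0,4) succ=(0,0) retry=(1,0)
4 | T2 CAS | counter=5 r=(0,4) succ=(0,1) retry=(1,0)
5 | T1 LOAD | counter=5 r=(5,4) succ=(0,1) retry=(1,0)
6 | T1 CAS | counter=6 r=(5,4) succ=(1,1) retry=(1,0)

counter=6 r=(5,4) succ=(1,1) retry=(1,0)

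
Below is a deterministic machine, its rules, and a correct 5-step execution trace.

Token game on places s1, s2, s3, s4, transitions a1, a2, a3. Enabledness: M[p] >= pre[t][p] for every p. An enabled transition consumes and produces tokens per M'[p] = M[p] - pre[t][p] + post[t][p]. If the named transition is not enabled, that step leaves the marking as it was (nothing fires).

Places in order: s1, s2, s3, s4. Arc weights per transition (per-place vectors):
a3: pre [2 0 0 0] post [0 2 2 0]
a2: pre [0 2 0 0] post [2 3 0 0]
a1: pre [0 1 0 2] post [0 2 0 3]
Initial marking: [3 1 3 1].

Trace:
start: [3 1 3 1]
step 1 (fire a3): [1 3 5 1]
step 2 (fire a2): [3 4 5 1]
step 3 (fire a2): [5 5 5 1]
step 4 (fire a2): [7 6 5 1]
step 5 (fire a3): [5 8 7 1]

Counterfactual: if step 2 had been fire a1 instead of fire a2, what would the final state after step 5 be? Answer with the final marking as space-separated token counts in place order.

(re-executing from step 2 with the substitution; state before step 2: [1 3 5 1])
step 2 (fire a1): [1 3 5 1]
step 3 (fire a2): [3 4 5 1]
step 4 (fire a2): [5 5 5 1]
step 5 (fire a3): [3 7 7 1]

3 7 7 1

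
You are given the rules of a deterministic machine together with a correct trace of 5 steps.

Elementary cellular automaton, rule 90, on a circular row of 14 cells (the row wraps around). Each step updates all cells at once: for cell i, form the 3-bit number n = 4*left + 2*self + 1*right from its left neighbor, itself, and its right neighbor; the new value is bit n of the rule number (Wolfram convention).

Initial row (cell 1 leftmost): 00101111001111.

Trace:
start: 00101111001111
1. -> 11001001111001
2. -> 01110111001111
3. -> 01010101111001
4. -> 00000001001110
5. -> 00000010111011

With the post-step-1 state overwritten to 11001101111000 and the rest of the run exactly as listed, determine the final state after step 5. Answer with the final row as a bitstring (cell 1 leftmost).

01010010111011

state after step 1 := 11001101111000
2. -> 11111101001101
3. -> 00000100111101
4. -> 10001011100100
5. -> 01010010111011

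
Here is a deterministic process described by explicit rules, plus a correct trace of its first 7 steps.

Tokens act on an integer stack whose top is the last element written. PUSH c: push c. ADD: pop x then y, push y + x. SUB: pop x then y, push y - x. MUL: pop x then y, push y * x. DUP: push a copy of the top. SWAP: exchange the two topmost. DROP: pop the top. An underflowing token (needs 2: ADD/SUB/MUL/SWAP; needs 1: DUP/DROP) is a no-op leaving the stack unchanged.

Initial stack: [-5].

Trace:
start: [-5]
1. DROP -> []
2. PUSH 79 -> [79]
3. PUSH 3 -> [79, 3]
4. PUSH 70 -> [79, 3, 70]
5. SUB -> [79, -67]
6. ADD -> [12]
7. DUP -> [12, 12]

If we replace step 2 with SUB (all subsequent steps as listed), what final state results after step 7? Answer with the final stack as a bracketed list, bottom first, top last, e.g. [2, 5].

(re-executing from step 2 with the substitution; state before step 2: [])
2. SUB -> []
3. PUSH 3 -> [3]
4. PUSH 70 -> [3, 70]
5. SUB -> [-67]
6. ADD -> [-67]
7. DUP -> [-67, -67]

[-67, -67]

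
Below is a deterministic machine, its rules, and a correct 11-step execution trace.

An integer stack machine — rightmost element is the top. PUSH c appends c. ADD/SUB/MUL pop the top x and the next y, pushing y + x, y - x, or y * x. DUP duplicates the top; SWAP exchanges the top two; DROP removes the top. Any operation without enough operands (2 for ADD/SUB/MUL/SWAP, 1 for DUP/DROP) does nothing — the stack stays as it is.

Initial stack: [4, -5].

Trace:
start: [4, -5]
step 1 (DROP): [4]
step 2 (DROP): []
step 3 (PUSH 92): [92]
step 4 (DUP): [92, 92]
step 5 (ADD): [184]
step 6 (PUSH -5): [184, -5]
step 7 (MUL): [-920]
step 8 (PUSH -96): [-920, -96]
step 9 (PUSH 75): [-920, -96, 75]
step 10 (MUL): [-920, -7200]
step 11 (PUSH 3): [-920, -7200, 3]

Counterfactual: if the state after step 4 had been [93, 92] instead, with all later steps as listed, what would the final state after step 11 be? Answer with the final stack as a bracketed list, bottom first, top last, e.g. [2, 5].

state after step 4 := [93, 92]
step 5 (ADD): [185]
step 6 (PUSH -5): [185, -5]
step 7 (MUL): [-925]
step 8 (PUSH -96): [-925, -96]
step 9 (PUSH 75): [-925, -96, 75]
step 10 (MUL): [-925, -7200]
step 11 (PUSH 3): [-925, -7200, 3]

[-925, -7200, 3]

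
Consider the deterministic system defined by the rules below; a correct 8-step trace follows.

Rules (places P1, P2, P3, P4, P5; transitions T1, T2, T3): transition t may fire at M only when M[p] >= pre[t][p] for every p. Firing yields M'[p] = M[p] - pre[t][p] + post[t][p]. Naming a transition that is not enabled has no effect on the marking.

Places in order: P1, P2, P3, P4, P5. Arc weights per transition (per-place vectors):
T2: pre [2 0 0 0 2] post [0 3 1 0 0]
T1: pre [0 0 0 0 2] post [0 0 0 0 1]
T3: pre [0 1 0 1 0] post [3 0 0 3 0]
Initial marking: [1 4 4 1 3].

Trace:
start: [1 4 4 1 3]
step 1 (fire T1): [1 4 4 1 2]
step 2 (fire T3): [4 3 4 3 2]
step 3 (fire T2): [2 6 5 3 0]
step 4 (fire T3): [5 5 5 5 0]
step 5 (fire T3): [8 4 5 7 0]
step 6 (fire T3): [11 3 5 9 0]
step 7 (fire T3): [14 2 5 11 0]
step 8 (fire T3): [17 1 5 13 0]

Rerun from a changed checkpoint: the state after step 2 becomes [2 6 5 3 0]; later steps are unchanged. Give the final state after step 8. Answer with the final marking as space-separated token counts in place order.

17 1 5 13 0

state after step 2 := [2 6 5 3 0]
step 3 (fire T2): [2 6 5 3 0]
step 4 (fire T3): [5 5 5 5 0]
step 5 (fire T3): [8 4 5 7 0]
step 6 (fire T3): [11 3 5 9 0]
step 7 (fire T3): [14 2 5 11 0]
step 8 (fire T3): [17 1 5 13 0]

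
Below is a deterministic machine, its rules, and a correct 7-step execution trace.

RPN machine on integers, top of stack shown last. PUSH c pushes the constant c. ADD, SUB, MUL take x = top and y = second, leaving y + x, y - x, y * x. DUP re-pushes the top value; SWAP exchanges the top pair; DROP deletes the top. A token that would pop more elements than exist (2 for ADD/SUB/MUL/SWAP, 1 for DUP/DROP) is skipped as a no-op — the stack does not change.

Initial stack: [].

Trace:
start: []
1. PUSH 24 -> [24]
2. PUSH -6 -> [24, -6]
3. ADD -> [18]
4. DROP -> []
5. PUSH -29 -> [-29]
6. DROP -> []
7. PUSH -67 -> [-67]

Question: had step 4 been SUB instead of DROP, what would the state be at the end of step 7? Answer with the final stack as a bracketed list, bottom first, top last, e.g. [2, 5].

[18, -67]

(re-executing from step 4 with the substitution; state before step 4: [18])
4. SUB -> [18]
5. PUSH -29 -> [18, -29]
6. DROP -> [18]
7. PUSH -67 -> [18, -67]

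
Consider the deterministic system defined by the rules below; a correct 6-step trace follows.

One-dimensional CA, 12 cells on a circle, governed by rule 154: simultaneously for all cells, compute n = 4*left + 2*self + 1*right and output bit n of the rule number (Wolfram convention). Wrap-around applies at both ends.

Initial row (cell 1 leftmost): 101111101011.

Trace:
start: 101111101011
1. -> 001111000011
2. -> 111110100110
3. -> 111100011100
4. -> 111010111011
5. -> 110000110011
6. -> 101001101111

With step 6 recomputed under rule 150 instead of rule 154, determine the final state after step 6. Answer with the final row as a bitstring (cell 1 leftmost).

(re-executing step 6 under rule 150; state before step 6: 110000110011)
6. -> 101001001101

101001001101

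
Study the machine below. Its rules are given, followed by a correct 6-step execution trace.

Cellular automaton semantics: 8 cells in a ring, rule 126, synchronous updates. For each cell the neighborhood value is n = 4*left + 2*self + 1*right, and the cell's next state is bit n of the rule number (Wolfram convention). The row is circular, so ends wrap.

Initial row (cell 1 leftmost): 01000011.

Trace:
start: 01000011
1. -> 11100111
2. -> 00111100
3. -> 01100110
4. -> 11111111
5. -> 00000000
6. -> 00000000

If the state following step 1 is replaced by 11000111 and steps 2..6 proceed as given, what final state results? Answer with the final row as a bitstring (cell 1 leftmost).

state after step 1 := 11000111
2. -> 01101100
3. -> 11111110
4. -> 10000011
5. -> 11000110
6. -> 11101111

11101111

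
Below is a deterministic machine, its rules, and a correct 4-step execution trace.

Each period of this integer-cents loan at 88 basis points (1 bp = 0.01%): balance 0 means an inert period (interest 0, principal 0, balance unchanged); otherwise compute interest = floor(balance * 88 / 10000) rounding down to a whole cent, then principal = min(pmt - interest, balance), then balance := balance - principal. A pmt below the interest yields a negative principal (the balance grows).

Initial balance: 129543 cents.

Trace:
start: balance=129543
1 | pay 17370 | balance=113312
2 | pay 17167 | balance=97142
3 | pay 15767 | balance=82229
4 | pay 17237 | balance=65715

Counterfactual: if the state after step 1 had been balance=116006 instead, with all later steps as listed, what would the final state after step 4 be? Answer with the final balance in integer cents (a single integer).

68480

state after step 1 := balance=116006
2 | pay 17167 | balance=99859
3 | pay 15767 | balance=84970
4 | pay 17237 | balance=68480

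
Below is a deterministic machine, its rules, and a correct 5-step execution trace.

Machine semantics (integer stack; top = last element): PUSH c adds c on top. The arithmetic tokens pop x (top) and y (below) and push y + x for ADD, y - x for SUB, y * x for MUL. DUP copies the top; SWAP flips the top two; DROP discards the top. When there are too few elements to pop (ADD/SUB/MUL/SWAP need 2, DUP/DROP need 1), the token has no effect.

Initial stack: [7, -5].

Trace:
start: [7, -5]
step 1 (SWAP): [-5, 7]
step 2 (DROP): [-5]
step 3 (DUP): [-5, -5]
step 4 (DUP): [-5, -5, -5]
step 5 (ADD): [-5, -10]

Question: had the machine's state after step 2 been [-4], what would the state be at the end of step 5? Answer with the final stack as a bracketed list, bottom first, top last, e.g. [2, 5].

state after step 2 := [-4]
step 3 (DUP): [-4, -4]
step 4 (DUP): [-4, -4, -4]
step 5 (ADD): [-4, -8]

[-4, -8]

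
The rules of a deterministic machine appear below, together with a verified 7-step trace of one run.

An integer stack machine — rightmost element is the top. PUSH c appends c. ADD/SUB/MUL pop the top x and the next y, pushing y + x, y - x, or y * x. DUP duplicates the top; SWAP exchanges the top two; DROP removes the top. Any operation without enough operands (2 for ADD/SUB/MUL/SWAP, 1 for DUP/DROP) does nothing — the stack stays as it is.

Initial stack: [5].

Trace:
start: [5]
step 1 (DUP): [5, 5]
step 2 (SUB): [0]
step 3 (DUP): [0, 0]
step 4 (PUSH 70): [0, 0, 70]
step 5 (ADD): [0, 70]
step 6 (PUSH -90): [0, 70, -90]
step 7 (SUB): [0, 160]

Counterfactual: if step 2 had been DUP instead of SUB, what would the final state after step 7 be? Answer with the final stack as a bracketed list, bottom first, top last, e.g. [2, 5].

(re-executing from step 2 with the substitution; state before step 2: [5, 5])
step 2 (DUP): [5, 5, 5]
step 3 (DUP): [5, 5, 5, 5]
step 4 (PUSH 70): [5, 5, 5, 5, 70]
step 5 (ADD): [5, 5, 5, 75]
step 6 (PUSH -90): [5, 5, 5, 75, -90]
step 7 (SUB): [5, 5, 5, 165]

[5, 5, 5, 165]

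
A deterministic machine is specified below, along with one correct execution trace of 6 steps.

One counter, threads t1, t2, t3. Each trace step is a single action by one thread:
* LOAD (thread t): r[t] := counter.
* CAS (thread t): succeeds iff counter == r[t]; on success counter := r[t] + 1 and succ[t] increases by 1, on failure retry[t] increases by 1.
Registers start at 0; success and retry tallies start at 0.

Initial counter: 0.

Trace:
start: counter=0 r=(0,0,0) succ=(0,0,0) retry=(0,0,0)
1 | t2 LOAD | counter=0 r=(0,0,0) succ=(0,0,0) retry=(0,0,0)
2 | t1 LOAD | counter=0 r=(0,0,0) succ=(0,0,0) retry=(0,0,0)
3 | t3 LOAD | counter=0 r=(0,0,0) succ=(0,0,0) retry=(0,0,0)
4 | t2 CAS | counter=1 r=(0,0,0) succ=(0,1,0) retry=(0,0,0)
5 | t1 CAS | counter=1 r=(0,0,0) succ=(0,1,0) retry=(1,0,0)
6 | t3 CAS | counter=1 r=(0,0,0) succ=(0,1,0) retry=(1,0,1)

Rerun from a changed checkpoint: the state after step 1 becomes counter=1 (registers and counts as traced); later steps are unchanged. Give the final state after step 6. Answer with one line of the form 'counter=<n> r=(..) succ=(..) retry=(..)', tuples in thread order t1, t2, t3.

state after step 1 := counter=1 r=(0,0,0) succ=(0,0,0) retry=(0,0,0)
2 | t1 LOAD | counter=1 r=(1,0,0) succ=(0,0,0) retry=(0,0,0)
3 | t3 LOAD | counter=1 r=(1,0,1) succ=(0,0,0) retry=(0,0,0)
4 | t2 CAS | counter=1 r=(1,0,1) succ=(0,0,0) retry=(0,1,0)
5 | t1 CAS | counter=2 r=(1,0,1) succ=(1,0,0) retry=(0,1,0)
6 | t3 CAS | counter=2 r=(1,0,1) succ=(1,0,0) retry=(0,1,1)

counter=2 r=(1,0,1) succ=(1,0,0) retry=(0,1,1)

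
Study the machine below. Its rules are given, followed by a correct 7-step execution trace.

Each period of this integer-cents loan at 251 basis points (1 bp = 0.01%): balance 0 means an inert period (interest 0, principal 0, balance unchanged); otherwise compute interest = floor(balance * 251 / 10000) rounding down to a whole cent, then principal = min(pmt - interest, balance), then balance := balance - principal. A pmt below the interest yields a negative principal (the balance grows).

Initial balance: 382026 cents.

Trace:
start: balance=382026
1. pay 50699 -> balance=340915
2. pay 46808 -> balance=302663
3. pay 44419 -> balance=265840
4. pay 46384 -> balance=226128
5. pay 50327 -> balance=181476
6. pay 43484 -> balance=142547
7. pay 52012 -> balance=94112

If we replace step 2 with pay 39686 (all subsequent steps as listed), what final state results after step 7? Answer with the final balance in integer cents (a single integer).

102174

(re-executing from step 2 with the substitution; state before step 2: balance=340915)
2. pay 39686 -> balance=309785
3. pay 44419 -> balance=273141
4. pay 46384 -> balance=233612
5. pay 50327 -> balance=189148
6. pay 43484 -> balance=150411
7. pay 52012 -> balance=102174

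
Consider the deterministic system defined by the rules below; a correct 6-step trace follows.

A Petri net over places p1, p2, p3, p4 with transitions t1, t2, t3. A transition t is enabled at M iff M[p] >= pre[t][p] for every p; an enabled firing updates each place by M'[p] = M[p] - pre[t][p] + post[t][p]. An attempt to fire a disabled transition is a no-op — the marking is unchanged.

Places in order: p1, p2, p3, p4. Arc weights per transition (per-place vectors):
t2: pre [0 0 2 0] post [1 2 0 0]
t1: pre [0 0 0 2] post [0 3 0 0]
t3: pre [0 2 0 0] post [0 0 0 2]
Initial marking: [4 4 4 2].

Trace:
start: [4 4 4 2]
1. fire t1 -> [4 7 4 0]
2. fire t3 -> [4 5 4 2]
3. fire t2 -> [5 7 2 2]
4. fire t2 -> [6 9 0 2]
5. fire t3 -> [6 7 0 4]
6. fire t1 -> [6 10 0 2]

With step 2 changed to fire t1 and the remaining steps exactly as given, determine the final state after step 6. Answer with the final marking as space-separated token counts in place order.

6 12 0 0

(re-executing from step 2 with the substitution; state before step 2: [4 7 4 0])
2. fire t1 -> [4 7 4 0]
3. fire t2 -> [5 9 2 0]
4. fire t2 -> [6 11 0 0]
5. fire t3 -> [6 9 0 2]
6. fire t1 -> [6 12 0 0]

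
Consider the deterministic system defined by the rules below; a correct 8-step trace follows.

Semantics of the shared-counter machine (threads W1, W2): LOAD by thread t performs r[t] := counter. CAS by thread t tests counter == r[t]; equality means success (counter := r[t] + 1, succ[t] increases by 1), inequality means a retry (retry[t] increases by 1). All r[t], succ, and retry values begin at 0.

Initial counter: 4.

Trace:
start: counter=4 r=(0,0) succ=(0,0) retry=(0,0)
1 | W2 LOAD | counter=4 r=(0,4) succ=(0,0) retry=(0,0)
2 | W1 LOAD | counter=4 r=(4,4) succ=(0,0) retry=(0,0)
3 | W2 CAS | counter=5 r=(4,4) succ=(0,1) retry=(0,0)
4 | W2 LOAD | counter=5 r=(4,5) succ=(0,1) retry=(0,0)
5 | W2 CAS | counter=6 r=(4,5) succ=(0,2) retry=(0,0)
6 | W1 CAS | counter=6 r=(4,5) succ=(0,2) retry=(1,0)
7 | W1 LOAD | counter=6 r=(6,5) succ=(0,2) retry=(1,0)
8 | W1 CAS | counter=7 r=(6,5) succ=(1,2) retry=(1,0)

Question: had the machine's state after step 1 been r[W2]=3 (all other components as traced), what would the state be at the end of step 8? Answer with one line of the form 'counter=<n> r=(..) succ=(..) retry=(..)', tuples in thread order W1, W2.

state after step 1 := counter=4 r=(0,3) succ=(0,0) retry=(0,0)
2 | W1 LOAD | counter=4 r=(4,3) succ=(0,0) retry=(0,0)
3 | W2 CAS | counter=4 r=(4,3) succ=(0,0) retry=(0,1)
4 | W2 LOAD | counter=4 r=(4,4) succ=(0,0) retry=(0,1)
5 | W2 CAS | counter=5 r=(4,4) succ=(0,1) retry=(0,1)
6 | W1 CAS | counter=5 r=(4,4) succ=(0,1) retry=(1,1)
7 | W1 LOAD | counter=5 r=(5,4) succ=(0,1) retry=(1,1)
8 | W1 CAS | counter=6 r=(5,4) succ=(1,1) retry=(1,1)

counter=6 r=(5,4) succ=(1,1) retry=(1,1)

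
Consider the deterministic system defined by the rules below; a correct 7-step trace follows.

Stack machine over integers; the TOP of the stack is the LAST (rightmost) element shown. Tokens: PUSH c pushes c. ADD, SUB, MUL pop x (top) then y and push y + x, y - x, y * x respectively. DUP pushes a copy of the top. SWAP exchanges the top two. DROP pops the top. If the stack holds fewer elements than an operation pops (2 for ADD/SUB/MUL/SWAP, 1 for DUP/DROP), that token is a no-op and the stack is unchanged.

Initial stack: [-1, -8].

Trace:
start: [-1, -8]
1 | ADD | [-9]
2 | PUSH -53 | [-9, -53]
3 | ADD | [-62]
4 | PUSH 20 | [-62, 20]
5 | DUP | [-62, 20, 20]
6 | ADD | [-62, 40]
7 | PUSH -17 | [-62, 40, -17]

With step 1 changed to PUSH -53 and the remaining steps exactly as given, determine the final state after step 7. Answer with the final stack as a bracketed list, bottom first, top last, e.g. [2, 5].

[-1, -8, -106, 40, -17]

(re-executing from step 1 with the substitution; state before step 1: [-1, -8])
1 | PUSH -53 | [-1, -8, -53]
2 | PUSH -53 | [-1, -8, -53, -53]
3 | ADD | [-1, -8, -106]
4 | PUSH 20 | [-1, -8, -106, 20]
5 | DUP | [-1, -8, -106, 20, 20]
6 | ADD | [-1, -8, -106, 40]
7 | PUSH -17 | [-1, -8, -106, 40, -17]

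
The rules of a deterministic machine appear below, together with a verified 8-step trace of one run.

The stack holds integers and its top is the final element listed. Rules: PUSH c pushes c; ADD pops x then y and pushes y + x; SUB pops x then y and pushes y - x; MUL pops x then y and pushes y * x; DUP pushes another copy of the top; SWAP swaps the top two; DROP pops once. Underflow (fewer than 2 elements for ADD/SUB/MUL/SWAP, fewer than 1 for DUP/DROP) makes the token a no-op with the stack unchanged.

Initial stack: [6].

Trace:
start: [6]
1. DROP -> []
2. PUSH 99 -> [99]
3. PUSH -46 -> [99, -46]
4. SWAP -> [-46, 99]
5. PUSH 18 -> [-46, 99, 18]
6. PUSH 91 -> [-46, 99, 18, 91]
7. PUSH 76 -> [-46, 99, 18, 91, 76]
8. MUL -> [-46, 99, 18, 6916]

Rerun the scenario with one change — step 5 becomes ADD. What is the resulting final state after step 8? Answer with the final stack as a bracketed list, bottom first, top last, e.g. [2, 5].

(re-executing from step 5 with the substitution; state before step 5: [-46, 99])
5. ADD -> [53]
6. PUSH 91 -> [53, 91]
7. PUSH 76 -> [53, 91, 76]
8. MUL -> [53, 6916]

[53, 6916]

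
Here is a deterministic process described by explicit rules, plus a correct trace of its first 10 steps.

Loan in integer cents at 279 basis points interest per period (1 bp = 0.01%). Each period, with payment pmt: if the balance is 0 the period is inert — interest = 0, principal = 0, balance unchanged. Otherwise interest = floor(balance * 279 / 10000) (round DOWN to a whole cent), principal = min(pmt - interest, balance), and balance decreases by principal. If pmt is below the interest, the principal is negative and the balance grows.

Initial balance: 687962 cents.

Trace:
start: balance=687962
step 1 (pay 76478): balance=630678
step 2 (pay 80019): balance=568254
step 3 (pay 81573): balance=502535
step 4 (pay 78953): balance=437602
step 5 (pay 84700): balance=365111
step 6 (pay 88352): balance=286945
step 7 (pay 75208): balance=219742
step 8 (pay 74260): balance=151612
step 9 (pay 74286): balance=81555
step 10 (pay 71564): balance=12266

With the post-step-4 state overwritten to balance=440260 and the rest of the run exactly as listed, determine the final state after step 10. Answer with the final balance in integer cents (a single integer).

15402

state after step 4 := balance=440260
step 5 (pay 84700): balance=367843
step 6 (pay 88352): balance=289753
step 7 (pay 75208): balance=222629
step 8 (pay 74260): balance=154580
step 9 (pay 74286): balance=84606
step 10 (pay 71564): balance=15402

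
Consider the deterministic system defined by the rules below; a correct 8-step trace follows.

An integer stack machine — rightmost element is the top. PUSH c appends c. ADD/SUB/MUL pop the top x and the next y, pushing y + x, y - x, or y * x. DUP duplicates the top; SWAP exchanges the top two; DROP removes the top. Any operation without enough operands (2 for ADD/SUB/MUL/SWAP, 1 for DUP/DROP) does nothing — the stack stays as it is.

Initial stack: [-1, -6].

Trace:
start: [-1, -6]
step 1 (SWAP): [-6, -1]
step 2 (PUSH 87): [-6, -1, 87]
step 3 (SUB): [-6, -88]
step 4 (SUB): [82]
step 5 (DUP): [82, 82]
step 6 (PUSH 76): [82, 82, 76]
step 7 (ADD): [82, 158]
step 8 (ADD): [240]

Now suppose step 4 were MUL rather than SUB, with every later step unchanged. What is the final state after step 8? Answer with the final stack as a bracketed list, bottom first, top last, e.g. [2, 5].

[1132]

(re-executing from step 4 with the substitution; state before step 4: [-6, -88])
step 4 (MUL): [528]
step 5 (DUP): [528, 528]
step 6 (PUSH 76): [528, 528, 76]
step 7 (ADD): [528, 604]
step 8 (ADD): [1132]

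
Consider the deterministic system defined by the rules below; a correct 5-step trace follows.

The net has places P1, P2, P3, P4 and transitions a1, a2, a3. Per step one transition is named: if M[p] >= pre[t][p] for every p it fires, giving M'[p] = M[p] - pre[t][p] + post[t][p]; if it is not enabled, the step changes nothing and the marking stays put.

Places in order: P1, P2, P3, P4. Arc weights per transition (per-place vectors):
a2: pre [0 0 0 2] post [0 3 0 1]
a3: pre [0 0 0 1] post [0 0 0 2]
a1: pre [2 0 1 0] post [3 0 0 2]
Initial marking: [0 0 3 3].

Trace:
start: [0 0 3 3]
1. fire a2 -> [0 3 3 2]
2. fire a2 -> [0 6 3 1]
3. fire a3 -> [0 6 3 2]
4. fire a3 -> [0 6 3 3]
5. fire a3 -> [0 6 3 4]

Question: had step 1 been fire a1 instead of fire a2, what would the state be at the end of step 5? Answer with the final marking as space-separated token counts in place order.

(re-executing from step 1 with the substitution; state before step 1: [0 0 3 3])
1. fire a1 -> [0 0 3 3]
2. fire a2 -> [0 3 3 2]
3. fire a3 -> [0 3 3 3]
4. fire a3 -> [0 3 3 4]
5. fire a3 -> [0 3 3 5]

0 3 3 5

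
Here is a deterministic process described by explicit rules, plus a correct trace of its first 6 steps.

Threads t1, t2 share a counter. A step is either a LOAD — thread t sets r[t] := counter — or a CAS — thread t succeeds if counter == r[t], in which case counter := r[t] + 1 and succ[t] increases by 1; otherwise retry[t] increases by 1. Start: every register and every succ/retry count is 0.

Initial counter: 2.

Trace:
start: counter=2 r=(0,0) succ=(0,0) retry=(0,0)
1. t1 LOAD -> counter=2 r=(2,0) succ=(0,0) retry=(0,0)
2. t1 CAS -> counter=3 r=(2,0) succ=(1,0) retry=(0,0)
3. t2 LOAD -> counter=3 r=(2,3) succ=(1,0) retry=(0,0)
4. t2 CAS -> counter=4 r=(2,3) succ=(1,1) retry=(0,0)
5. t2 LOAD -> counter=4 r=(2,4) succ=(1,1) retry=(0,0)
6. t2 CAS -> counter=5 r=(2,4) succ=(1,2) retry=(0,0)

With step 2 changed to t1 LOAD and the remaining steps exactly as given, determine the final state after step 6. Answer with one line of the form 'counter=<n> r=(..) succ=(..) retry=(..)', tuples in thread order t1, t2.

(re-executing from step 2 with the substitution; state before step 2: counter=2 r=(2,0) succ=(0,0) retry=(0,0))
2. t1 LOAD -> counter=2 r=(2,0) succ=(0,0) retry=(0,0)
3. t2 LOAD -> counter=2 r=(2,2) succ=(0,0) retry=(0,0)
4. t2 CAS -> counter=3 r=(2,2) succ=(0,1) retry=(0,0)
5. t2 LOAD -> counter=3 r=(2,3) succ=(0,1) retry=(0,0)
6. t2 CAS -> counter=4 r=(2,3) succ=(0,2) retry=(0,0)

counter=4 r=(2,3) succ=(0,2) retry=(0,0)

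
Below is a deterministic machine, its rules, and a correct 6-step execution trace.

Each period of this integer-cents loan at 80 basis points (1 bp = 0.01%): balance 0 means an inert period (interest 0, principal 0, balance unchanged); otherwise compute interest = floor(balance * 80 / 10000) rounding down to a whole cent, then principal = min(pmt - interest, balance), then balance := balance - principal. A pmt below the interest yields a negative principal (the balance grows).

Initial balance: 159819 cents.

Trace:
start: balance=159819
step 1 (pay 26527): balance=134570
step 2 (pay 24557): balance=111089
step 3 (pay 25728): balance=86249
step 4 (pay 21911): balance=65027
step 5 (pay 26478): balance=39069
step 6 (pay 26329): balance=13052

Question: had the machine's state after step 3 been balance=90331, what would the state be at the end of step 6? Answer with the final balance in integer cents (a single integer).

state after step 3 := balance=90331
step 4 (pay 21911): balance=69142
step 5 (pay 26478): balance=43217
step 6 (pay 26329): balance=17233

17233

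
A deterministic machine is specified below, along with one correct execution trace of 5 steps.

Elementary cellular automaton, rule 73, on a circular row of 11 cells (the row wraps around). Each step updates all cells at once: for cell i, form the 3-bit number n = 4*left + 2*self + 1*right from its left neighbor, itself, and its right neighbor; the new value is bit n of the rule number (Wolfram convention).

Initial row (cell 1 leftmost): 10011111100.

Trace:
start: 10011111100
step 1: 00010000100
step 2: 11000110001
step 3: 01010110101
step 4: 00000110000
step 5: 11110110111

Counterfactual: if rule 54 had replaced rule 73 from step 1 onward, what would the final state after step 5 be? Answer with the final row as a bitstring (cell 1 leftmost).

11101001011

(re-executing steps 1..5 under rule 54; state before step 1: 10011111100)
step 1: 11100000011
step 2: 00010000100
step 3: 00111001110
step 4: 01000110001
step 5: 11101001011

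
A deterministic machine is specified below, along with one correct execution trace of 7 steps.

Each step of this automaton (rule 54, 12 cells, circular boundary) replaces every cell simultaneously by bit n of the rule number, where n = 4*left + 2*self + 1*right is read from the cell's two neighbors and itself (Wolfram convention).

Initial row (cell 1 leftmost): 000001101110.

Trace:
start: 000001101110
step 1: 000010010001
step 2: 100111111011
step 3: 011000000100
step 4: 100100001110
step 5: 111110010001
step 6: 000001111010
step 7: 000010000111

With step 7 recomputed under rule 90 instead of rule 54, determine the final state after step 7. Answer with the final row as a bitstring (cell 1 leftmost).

000011001001

(re-executing step 7 under rule 90; state before step 7: 000001111010)
step 7: 000011001001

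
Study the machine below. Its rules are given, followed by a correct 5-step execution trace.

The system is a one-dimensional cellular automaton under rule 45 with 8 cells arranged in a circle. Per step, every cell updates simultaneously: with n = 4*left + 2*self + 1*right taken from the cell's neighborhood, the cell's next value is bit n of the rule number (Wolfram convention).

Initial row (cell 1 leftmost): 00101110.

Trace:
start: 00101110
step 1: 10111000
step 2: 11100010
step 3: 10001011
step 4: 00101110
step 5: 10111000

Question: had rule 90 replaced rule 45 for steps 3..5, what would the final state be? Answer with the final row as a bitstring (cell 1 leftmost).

11111111

(re-executing steps 3..5 under rule 90; state before step 3: 11100010)
step 3: 10110100
step 4: 00110011
step 5: 11111111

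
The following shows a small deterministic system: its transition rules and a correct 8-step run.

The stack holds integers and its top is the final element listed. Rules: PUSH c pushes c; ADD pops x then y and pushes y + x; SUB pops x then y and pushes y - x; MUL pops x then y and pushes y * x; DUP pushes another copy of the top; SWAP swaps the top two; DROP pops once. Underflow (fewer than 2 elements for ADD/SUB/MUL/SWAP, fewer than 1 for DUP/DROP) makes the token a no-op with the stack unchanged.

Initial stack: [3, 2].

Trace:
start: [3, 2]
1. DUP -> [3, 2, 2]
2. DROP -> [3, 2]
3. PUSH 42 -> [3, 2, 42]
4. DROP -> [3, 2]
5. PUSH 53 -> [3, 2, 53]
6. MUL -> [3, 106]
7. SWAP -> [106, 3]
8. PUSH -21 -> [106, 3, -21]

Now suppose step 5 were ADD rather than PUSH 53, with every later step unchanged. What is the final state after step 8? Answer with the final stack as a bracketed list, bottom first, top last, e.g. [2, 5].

(re-executing from step 5 with the substitution; state before step 5: [3, 2])
5. ADD -> [5]
6. MUL -> [5]
7. SWAP -> [5]
8. PUSH -21 -> [5, -21]

[5, -21]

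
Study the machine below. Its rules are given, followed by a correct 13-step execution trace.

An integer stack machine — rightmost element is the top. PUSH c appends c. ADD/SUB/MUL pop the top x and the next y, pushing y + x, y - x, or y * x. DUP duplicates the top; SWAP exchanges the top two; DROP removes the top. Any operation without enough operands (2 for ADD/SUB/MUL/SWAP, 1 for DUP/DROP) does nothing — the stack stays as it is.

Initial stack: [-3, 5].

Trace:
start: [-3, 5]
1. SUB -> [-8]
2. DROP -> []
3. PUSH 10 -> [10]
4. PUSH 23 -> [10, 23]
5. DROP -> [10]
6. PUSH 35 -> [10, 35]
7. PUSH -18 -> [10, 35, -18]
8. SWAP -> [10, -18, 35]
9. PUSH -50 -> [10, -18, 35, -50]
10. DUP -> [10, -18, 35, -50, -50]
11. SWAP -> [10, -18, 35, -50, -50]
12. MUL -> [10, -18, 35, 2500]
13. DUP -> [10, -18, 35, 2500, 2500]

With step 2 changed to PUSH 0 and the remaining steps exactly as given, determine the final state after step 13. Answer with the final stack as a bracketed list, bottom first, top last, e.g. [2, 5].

(re-executing from step 2 with the substitution; state before step 2: [-8])
2. PUSH 0 -> [-8, 0]
3. PUSH 10 -> [-8, 0, 10]
4. PUSH 23 -> [-8, 0, 10, 23]
5. DROP -> [-8, 0, 10]
6. PUSH 35 -> [-8, 0, 10, 35]
7. PUSH -18 -> [-8, 0, 10, 35, -18]
8. SWAP -> [-8, 0, 10, -18, 35]
9. PUSH -50 -> [-8, 0, 10, -18, 35, -50]
10. DUP -> [-8, 0, 10, -18, 35, -50, -50]
11. SWAP -> [-8, 0, 10, -18, 35, -50, -50]
12. MUL -> [-8, 0, 10, -18, 35, 2500]
13. DUP -> [-8, 0, 10, -18, 35, 2500, 2500]

[-8, 0, 10, -18, 35, 2500, 2500]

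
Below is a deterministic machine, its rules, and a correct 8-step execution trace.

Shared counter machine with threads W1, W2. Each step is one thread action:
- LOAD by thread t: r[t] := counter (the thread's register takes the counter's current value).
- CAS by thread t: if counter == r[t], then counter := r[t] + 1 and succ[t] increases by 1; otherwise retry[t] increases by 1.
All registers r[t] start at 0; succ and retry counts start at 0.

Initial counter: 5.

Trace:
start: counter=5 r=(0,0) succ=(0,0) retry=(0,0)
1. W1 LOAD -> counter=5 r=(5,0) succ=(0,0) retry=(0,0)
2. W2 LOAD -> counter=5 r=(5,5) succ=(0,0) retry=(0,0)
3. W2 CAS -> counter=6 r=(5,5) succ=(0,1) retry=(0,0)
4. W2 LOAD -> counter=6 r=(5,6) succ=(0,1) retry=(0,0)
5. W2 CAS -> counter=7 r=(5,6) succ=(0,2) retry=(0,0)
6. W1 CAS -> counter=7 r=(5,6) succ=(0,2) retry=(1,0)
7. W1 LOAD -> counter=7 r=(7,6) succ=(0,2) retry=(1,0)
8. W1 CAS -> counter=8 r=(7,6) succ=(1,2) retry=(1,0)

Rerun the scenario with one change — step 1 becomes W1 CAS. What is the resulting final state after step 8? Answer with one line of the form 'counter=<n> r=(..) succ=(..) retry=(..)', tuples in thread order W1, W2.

counter=8 r=(7,6) succ=(1,2) retry=(2,0)

(re-executing from step 1 with the substitution; state before step 1: counter=5 r=(0,0) succ=(0,0) retry=(0,0))
1. W1 CAS -> counter=5 r=(0,0) succ=(0,0) retry=(1,0)
2. W2 LOAD -> counter=5 r=(0,5) succ=(0,0) retry=(1,0)
3. W2 CAS -> counter=6 r=(0,5) succ=(0,1) retry=(1,0)
4. W2 LOAD -> counter=6 r=(0,6) succ=(0,1) retry=(1,0)
5. W2 CAS -> counter=7 r=(0,6) succ=(0,2) retry=(1,0)
6. W1 CAS -> counter=7 r=(0,6) succ=(0,2) retry=(2,0)
7. W1 LOAD -> counter=7 r=(7,6) succ=(0,2) retry=(2,0)
8. W1 CAS -> counter=8 r=(7,6) succ=(1,2) retry=(2,0)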